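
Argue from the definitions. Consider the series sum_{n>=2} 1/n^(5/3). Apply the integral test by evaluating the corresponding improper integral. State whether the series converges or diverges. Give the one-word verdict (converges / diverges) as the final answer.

Let f(x) = x^(-5/3). Then f is positive, continuous, and decreasing on [2, infinity), so the integral test applies.
Compute the improper integral int_{2}^infinity f(x) dx:
  antiderivative F(x) = -3/(2*x^(2/3)).
  As x -> infinity, F(x) -> 0 (since p = 5/3 > 1).
  So int = F(infinity) - F(2) = 0 - (-3*2^(1/3)/4) = 3*2^(1/3)/4.
  Finite, so by the integral test, the series converges.

converges


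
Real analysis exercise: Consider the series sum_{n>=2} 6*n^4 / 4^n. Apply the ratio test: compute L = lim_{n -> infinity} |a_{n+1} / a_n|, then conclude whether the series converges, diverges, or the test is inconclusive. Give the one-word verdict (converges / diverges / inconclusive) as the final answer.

Let a_n denote the general term. Form the ratio a_{n+1}/a_n and simplify:
a_{n+1}/a_n = (n + 1)^4/(4*n^4)
Take the limit as n -> infinity: L = 1/4.
Since L = 1/4 < 1, the ratio test implies the series converges.

converges


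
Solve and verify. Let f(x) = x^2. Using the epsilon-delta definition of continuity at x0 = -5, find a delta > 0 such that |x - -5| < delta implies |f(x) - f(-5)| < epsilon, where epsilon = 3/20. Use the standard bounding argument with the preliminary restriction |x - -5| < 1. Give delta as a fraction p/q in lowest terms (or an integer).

Factor: |x^2 - (-5)^2| = |x - -5| * |x + -5|.
Impose |x - -5| < 1 first. Then |x + -5| = |(x - -5) + 2*(-5)| <= |x - -5| + 2*|-5| < 1 + 10 = 11.
So |x^2 - (-5)^2| < delta * 11.
We need delta * 11 <= 3/20, i.e. delta <= 3/20/11 = 3/220.
Since 3/220 < 1, this is tighter than 1; take delta = 3/220.
So delta = 3/220 works.

3/220


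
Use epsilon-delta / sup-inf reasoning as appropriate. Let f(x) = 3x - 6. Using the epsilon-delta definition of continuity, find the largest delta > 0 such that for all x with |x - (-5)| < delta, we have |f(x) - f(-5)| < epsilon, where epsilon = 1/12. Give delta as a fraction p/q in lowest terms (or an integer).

We compute f(-5) = 3*(-5) - 6 = -21.
|f(x) - f(-5)| = |3x - 6 - (-21)| = |3(x - (-5))| = 3|x - (-5)|.
We need 3|x - (-5)| < 1/12, i.e. |x - (-5)| < 1/12 / 3 = 1/36.
So any delta <= 1/36 works. Conversely, if delta > 1/36, then x = -5 + 1/36 satisfies |x - (-5)| = 1/36 < delta but |f(x) - f(-5)| = 3 * 1/36 = 1/12, which is not < 1/12; so no larger delta works.
Hence the largest such delta is 1/36.

1/36


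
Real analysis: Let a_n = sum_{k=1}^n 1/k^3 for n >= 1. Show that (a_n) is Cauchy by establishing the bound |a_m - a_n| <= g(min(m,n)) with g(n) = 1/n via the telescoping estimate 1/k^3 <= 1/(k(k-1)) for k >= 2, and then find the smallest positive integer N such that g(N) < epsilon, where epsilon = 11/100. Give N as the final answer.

For m > n >= 1: |a_m - a_n| = sum_{k=n+1}^m 1/k^3.
Use 1/k^3 <= 1/(k(k-1)) = 1/(k-1) - 1/k for k >= 2 (which holds since k^3 >= k^2 >= k(k-1) for k >= 2):
sum_{k=n+1}^m 1/k^3 <= sum_{k=n+1}^m (1/(k-1) - 1/k) = 1/n - 1/m <= 1/n.
By symmetry the same bound holds with n,m swapped, so |a_m - a_n| <= 1/min(m,n) = g(min(m,n)). Since g(n) -> 0, (a_n) is Cauchy.
Now solve g(N) < 11/100: 1/N < 11/100 <=> N > 1/(11/100) = 100/11.
The smallest integer strictly greater than 100/11 is N = 10.
Check: g(10) = 1/10 < 11/100; g(9) = 1/9 >= 11/100. So N = 10.

10


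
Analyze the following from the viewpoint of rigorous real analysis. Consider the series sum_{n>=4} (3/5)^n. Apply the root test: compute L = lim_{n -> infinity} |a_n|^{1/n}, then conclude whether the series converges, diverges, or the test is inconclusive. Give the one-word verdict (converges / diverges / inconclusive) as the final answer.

Let a_n denote the general term. Form |a_n|^(1/n) and simplify:
|a_n|^(1/n) = 3/5
Take the limit as n -> infinity: L = 3/5.
Since L = 3/5 < 1, the root test implies convergence.

converges


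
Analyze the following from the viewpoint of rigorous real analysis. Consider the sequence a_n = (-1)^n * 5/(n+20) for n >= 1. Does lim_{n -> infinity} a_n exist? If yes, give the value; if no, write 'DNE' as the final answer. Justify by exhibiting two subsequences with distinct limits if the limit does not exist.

Examine the behaviour of a_n along subsequences.
Even-n subsequence a_{2k} = 5/(2k+20) -> 0. Odd-n subsequence a_{2k+1} = -5/(2k+21) -> 0. Both tend to 0, which suggests the limit is 0; verify directly.
|a_n - 0| = 5/(n+20) < 5/n for every n >= 1.
Given epsilon > 0, choose a positive integer N > 5/epsilon. Then for all n >= N, |a_n| < 5/n <= 5/N < epsilon.
So by the definition of the limit, lim a_n exists and equals 0.

0


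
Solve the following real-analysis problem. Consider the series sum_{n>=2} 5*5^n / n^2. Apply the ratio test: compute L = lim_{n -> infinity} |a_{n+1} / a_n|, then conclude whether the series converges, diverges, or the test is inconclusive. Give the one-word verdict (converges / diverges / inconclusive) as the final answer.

Let a_n denote the general term. Form the ratio a_{n+1}/a_n and simplify:
a_{n+1}/a_n = 5*n^2/(n + 1)^2
Take the limit as n -> infinity: L = 5.
Since L = 5 > 1 (or L = infinity), the ratio test implies the series diverges.

diverges


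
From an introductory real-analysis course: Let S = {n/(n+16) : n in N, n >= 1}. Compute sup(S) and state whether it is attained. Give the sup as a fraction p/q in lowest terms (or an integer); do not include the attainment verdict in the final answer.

Analysis:
- Values: 1/17, 1/9, 3/19, 1/5, ... strictly increasing.
- Minimum is 1/17 (n=1); inf = 1/17 (attained).
- n/(n+16) = 1 - 16/(n+16) -> 1 from below as n -> infinity, and never equals 1.
- So sup = 1 (not attained).
Conclusion: sup(S) = 1, not attained in S.

1


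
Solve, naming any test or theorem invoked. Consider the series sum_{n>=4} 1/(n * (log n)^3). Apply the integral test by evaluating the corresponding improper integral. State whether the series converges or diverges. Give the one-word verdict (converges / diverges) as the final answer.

Let f(x) = 1/(x*log(x)^3). Then f is positive, continuous, and decreasing on [4, infinity), so the integral test applies.
Compute the improper integral int_{4}^infinity f(x) dx:
  antiderivative F(x) = -1/(2*log(x)^2).
  F(x) -> 0 as x -> infinity.  int = 0 - F(4) = 1/(2*log(4)^2) < infinity. By the integral test, the series converges.

converges


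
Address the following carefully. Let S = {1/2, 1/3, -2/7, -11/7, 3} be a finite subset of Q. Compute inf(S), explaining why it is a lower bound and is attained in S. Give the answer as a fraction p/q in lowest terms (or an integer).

S is finite, so inf(S) = min(S).
Sorted increasing:
-11/7, -2/7, 1/3, 1/2, 3
The extremum is -11/7.
For every x in S, x >= -11/7. And -11/7 is in S, so it is attained.
Therefore inf(S) = -11/7.

-11/7


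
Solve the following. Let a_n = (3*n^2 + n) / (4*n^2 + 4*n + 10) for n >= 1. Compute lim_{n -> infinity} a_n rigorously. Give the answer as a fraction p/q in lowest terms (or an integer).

Divide numerator and denominator by n^2, the highest power:
numerator / n^2 = 3 + 1/n
denominator / n^2 = 4 + 4/n + 10/n^2
As n -> infinity, all terms of the form c/n^k (k >= 1) tend to 0.
So numerator / n^2 -> 3 and denominator / n^2 -> 4.
Therefore lim a_n = 3/4.

3/4


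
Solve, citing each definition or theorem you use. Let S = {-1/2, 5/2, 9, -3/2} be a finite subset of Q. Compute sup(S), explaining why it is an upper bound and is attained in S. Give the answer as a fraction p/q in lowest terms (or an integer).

S is finite, so sup(S) = max(S).
Sorted decreasing:
9, 5/2, -1/2, -3/2
The extremum is 9.
For every x in S, x <= 9. And 9 is in S, so it is attained.
Therefore sup(S) = 9.

9


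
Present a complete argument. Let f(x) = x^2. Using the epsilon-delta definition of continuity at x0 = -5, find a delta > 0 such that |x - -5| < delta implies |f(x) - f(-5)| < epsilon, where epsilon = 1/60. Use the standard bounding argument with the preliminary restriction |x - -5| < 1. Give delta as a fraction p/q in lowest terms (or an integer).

Factor: |x^2 - (-5)^2| = |x - -5| * |x + -5|.
Impose |x - -5| < 1 first. Then |x + -5| = |(x - -5) + 2*(-5)| <= |x - -5| + 2*|-5| < 1 + 10 = 11.
So |x^2 - (-5)^2| < delta * 11.
We need delta * 11 <= 1/60, i.e. delta <= 1/60/11 = 1/660.
Since 1/660 < 1, this is tighter than 1; take delta = 1/660.
So delta = 1/660 works.

1/660


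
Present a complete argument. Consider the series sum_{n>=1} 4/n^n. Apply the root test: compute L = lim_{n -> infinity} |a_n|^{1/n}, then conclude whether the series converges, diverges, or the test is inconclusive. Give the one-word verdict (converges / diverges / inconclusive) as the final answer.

Let a_n denote the general term. Form |a_n|^(1/n) and simplify:
|a_n|^(1/n) = 2^(2/n)/n
Take the limit as n -> infinity: L = 0.
Since L = 0 < 1, the root test implies convergence.

converges


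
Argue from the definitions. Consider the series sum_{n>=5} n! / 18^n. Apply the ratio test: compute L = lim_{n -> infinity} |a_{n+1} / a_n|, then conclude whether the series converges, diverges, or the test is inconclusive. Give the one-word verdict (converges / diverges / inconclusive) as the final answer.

Let a_n denote the general term. Form the ratio a_{n+1}/a_n and simplify:
a_{n+1}/a_n = n/18 + 1/18
Take the limit as n -> infinity: L = infinity.
Since L = infinity > 1 (or L = infinity), the ratio test implies the series diverges.

diverges


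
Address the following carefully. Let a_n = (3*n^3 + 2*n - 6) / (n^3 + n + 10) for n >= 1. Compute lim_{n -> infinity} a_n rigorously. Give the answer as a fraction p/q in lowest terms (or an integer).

Divide numerator and denominator by n^3, the highest power:
numerator / n^3 = 3 + 2/n^2 - 6/n^3
denominator / n^3 = 1 + n^(-2) + 10/n^3
As n -> infinity, all terms of the form c/n^k (k >= 1) tend to 0.
So numerator / n^3 -> 3 and denominator / n^3 -> 1.
Therefore lim a_n = 3.

3


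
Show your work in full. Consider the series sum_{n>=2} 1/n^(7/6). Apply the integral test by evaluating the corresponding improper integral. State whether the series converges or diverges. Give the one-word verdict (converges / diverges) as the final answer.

Let f(x) = x^(-7/6). Then f is positive, continuous, and decreasing on [2, infinity), so the integral test applies.
Compute the improper integral int_{2}^infinity f(x) dx:
  antiderivative F(x) = -6/x^(1/6).
  As x -> infinity, F(x) -> 0 (since p = 7/6 > 1).
  So int = F(infinity) - F(2) = 0 - (-3*2^(5/6)) = 3*2^(5/6).
  Finite, so by the integral test, the series converges.

converges


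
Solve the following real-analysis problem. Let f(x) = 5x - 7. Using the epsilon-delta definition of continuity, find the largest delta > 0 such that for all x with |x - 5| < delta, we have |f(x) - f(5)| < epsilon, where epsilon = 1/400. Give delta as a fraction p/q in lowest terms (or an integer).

We compute f(5) = 5*(5) - 7 = 18.
|f(x) - f(5)| = |5x - 7 - (18)| = |5(x - 5)| = 5|x - 5|.
We need 5|x - 5| < 1/400, i.e. |x - 5| < 1/400 / 5 = 1/2000.
So any delta <= 1/2000 works. Conversely, if delta > 1/2000, then x = 5 + 1/2000 satisfies |x - 5| = 1/2000 < delta but |f(x) - f(5)| = 5 * 1/2000 = 1/400, which is not < 1/400; so no larger delta works.
Hence the largest such delta is 1/2000.

1/2000


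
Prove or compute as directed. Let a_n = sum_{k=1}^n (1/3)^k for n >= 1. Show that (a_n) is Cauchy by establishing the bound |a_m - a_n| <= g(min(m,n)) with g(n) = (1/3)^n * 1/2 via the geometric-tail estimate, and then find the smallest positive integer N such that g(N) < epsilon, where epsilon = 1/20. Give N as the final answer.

For m > n >= 1: |a_m - a_n| = sum_{k=n+1}^m (1/3)^k < sum_{k=n+1}^infinity (1/3)^k = (1/3)^(n+1) / (1 - 1/3) = (1/3)^n * (1/3) * (3/2) = (1/3)^n * 1/2.
So g(n) = (1/3)^n / 2. Since g(n) -> 0, (a_n) is Cauchy.
Now solve g(N) < 1/20: (1/3)^N / 2 < 1/20 <=> 3^N > 1 / (2 * 1/20) = 10.
Check powers of 3: 3^2 = 9 <= 10, 3^3 = 27 > 10.
So the smallest such N is 3. Check: g(3) = 1/(2 * 27) = 1/54 < 1/20.

3


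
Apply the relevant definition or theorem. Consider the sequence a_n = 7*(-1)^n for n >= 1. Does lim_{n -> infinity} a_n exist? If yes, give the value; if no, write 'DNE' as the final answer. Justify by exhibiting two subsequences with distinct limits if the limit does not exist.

Examine the behaviour of a_n along subsequences.
Even-n subsequence a_{2k} = 7 -> 7. Odd-n subsequence a_{2k+1} = -7 -> -7.
Since these two subsequential limits are 7 and -7, distinct, the full sequence cannot converge (a convergent sequence has all subsequences tending to the same limit). So lim a_n does not exist.

DNE


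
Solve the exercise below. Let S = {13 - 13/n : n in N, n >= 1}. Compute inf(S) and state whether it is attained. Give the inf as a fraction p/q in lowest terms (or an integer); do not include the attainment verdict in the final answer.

Analysis:
- Values: 0, 13/2, 26/3, 39/4, ... strictly increasing.
- Minimum is 0 (n=1); inf = 0 (attained).
- 13 - 13/n -> 13 from below; sup = 13, not attained.
Conclusion: inf(S) = 0, attained in S.

0


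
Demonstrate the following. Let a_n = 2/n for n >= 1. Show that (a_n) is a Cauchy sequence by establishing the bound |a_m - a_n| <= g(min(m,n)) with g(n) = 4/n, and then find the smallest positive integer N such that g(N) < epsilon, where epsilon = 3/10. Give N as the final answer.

For any m, n >= 1, by the triangle inequality:
|a_m - a_n| = |2/m - 2/n| <= 2*1/m + 2*1/n <= 4/min(m,n).
So g(n) = 4/n bounds the Cauchy difference. Since g(n) -> 0, (a_n) is Cauchy.
Now solve g(N) < 3/10: 4/N < 3/10 <=> N > 4 / (3/10) = 40/3.
The smallest integer strictly greater than 40/3 is N = 14.
Check: g(14) = 4/14 = 2/7 < 3/10; g(13) = 4/13 >= 3/10. So N = 14.

14


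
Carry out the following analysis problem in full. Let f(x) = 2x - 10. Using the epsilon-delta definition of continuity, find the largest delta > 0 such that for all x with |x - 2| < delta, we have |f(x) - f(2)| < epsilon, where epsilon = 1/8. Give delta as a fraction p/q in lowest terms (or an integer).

We compute f(2) = 2*(2) - 10 = -6.
|f(x) - f(2)| = |2x - 10 - (-6)| = |2(x - 2)| = 2|x - 2|.
We need 2|x - 2| < 1/8, i.e. |x - 2| < 1/8 / 2 = 1/16.
So any delta <= 1/16 works. Conversely, if delta > 1/16, then x = 2 + 1/16 satisfies |x - 2| = 1/16 < delta but |f(x) - f(2)| = 2 * 1/16 = 1/8, which is not < 1/8; so no larger delta works.
Hence the largest such delta is 1/16.

1/16


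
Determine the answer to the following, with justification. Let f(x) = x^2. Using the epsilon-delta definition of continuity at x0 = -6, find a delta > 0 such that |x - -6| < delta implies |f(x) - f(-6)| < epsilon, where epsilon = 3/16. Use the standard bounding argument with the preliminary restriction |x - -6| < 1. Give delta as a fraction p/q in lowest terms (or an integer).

Factor: |x^2 - (-6)^2| = |x - -6| * |x + -6|.
Impose |x - -6| < 1 first. Then |x + -6| = |(x - -6) + 2*(-6)| <= |x - -6| + 2*|-6| < 1 + 12 = 13.
So |x^2 - (-6)^2| < delta * 13.
We need delta * 13 <= 3/16, i.e. delta <= 3/16/13 = 3/208.
Since 3/208 < 1, this is tighter than 1; take delta = 3/208.
So delta = 3/208 works.

3/208


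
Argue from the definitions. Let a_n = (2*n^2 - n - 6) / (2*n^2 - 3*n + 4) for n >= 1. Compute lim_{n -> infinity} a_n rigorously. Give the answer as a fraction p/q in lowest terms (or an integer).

Divide numerator and denominator by n^2, the highest power:
numerator / n^2 = 2 - 1/n - 6/n^2
denominator / n^2 = 2 - 3/n + 4/n^2
As n -> infinity, all terms of the form c/n^k (k >= 1) tend to 0.
So numerator / n^2 -> 2 and denominator / n^2 -> 2.
Therefore lim a_n = 1.

1


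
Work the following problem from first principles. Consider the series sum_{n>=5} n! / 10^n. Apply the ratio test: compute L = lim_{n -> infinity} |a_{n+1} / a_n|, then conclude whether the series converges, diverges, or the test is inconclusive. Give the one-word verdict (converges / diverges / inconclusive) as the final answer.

Let a_n denote the general term. Form the ratio a_{n+1}/a_n and simplify:
a_{n+1}/a_n = n/10 + 1/10
Take the limit as n -> infinity: L = infinity.
Since L = infinity > 1 (or L = infinity), the ratio test implies the series diverges.

diverges


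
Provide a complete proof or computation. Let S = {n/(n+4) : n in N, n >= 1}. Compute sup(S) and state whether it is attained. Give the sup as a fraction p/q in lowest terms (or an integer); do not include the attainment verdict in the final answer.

Analysis:
- Values: 1/5, 1/3, 3/7, 1/2, ... strictly increasing.
- Minimum is 1/5 (n=1); inf = 1/5 (attained).
- n/(n+4) = 1 - 4/(n+4) -> 1 from below as n -> infinity, and never equals 1.
- So sup = 1 (not attained).
Conclusion: sup(S) = 1, not attained in S.

1


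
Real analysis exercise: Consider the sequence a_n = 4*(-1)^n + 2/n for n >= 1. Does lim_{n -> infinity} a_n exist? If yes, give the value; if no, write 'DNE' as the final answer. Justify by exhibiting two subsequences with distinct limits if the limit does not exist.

Examine the behaviour of a_n along subsequences.
a_{2k} = 4 + 2/(2k) -> 4. a_{2k+1} = -4 + 2/(2k+1) -> -4.
Since these two subsequential limits are 4 and -4, distinct, the full sequence cannot converge (a convergent sequence has all subsequences tending to the same limit). So lim a_n does not exist.

DNE


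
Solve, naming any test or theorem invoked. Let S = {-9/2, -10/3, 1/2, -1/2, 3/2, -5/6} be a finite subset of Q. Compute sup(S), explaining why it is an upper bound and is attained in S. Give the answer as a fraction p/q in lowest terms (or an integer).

S is finite, so sup(S) = max(S).
Sorted decreasing:
3/2, 1/2, -1/2, -5/6, -10/3, -9/2
The extremum is 3/2.
For every x in S, x <= 3/2. And 3/2 is in S, so it is attained.
Therefore sup(S) = 3/2.

3/2


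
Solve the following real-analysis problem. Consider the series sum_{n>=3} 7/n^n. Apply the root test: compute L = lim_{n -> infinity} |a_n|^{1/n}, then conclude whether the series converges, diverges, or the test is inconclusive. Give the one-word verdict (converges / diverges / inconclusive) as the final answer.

Let a_n denote the general term. Form |a_n|^(1/n) and simplify:
|a_n|^(1/n) = 7^(1/n)/n
Take the limit as n -> infinity: L = 0.
Since L = 0 < 1, the root test implies convergence.

converges


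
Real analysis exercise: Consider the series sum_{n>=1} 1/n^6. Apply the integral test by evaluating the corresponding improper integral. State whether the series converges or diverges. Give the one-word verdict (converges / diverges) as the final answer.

Let f(x) = x^(-6). Then f is positive, continuous, and decreasing on [1, infinity), so the integral test applies.
Compute the improper integral int_{1}^infinity f(x) dx:
  antiderivative F(x) = -1/(5*x^5).
  As x -> infinity, F(x) -> 0 (since p = 6 > 1).
  So int = F(infinity) - F(1) = 0 - (-1/5) = 1/5.
  Finite, so by the integral test, the series converges.

converges


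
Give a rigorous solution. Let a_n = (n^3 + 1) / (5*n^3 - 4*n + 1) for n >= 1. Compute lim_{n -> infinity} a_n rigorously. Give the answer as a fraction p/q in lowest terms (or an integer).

Divide numerator and denominator by n^3, the highest power:
numerator / n^3 = 1 + n^(-3)
denominator / n^3 = 5 - 4/n^2 + n^(-3)
As n -> infinity, all terms of the form c/n^k (k >= 1) tend to 0.
So numerator / n^3 -> 1 and denominator / n^3 -> 5.
Therefore lim a_n = 1/5.

1/5


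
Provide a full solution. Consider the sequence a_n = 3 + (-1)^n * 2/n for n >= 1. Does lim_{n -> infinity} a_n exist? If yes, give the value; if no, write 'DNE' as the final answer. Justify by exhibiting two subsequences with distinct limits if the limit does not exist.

Examine the behaviour of a_n along subsequences.
Even-n subsequence a_{2k} = 3 + 2/(2k) -> 3. Odd-n subsequence a_{2k+1} = 3 - 2/(2k+1) -> 3. Both tend to 3, which suggests the limit is 3; verify directly.
|a_n - 3| = |(-1)^n * 2/n| = 2/n for every n >= 1.
Given epsilon > 0, choose a positive integer N > 2/epsilon. Then for all n >= N, |a_n - 3| = 2/n <= 2/N < epsilon.
So by the definition of the limit, lim a_n exists and equals 3.

3


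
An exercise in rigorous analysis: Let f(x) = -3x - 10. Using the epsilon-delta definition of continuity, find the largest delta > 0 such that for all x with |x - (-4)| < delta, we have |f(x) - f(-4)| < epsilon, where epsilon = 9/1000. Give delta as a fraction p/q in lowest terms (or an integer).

We compute f(-4) = -3*(-4) - 10 = 2.
|f(x) - f(-4)| = |-3x - 10 - (2)| = |-3(x - (-4))| = 3|x - (-4)|.
We need 3|x - (-4)| < 9/1000, i.e. |x - (-4)| < 9/1000 / 3 = 3/1000.
So any delta <= 3/1000 works. Conversely, if delta > 3/1000, then x = -4 + 3/1000 satisfies |x - (-4)| = 3/1000 < delta but |f(x) - f(-4)| = 3 * 3/1000 = 9/1000, which is not < 9/1000; so no larger delta works.
Hence the largest such delta is 3/1000.

3/1000


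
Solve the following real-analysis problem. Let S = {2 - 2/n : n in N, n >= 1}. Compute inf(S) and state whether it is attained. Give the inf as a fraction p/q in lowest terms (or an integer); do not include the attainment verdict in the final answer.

Analysis:
- Values: 0, 1, 4/3, 3/2, ... strictly increasing.
- Minimum is 0 (n=1); inf = 0 (attained).
- 2 - 2/n -> 2 from below; sup = 2, not attained.
Conclusion: inf(S) = 0, attained in S.

0


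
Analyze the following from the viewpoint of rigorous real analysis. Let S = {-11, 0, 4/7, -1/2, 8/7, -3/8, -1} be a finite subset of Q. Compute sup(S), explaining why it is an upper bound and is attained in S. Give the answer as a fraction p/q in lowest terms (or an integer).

S is finite, so sup(S) = max(S).
Sorted decreasing:
8/7, 4/7, 0, -3/8, -1/2, -1, -11
The extremum is 8/7.
For every x in S, x <= 8/7. And 8/7 is in S, so it is attained.
Therefore sup(S) = 8/7.

8/7


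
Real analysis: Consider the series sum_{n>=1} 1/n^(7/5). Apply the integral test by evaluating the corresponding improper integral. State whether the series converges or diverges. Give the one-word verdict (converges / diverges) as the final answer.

Let f(x) = x^(-7/5). Then f is positive, continuous, and decreasing on [1, infinity), so the integral test applies.
Compute the improper integral int_{1}^infinity f(x) dx:
  antiderivative F(x) = -5/(2*x^(2/5)).
  As x -> infinity, F(x) -> 0 (since p = 7/5 > 1).
  So int = F(infinity) - F(1) = 0 - (-5/2) = 5/2.
  Finite, so by the integral test, the series converges.

converges


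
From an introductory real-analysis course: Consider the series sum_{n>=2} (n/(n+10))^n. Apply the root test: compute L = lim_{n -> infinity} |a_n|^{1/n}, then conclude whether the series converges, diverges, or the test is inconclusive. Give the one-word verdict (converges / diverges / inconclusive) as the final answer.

Let a_n denote the general term. Form |a_n|^(1/n) and simplify:
|a_n|^(1/n) = n/(n + 10)
Take the limit as n -> infinity: L = 1.
Since L = 1, the root test is inconclusive. (In fact a_n = (n/(n+10))^n -> e^(-10) != 0, so the nth-term test shows divergence; but the root test itself gives no conclusion.)

inconclusive


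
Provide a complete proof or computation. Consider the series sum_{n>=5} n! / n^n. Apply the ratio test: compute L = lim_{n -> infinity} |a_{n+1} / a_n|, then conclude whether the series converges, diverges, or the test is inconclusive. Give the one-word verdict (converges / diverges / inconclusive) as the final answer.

Let a_n denote the general term. Form the ratio a_{n+1}/a_n and simplify:
a_{n+1}/a_n = (n/(n + 1))^n
Take the limit as n -> infinity: L = exp(-1).
Since L = exp(-1) < 1, the ratio test implies the series converges.

converges


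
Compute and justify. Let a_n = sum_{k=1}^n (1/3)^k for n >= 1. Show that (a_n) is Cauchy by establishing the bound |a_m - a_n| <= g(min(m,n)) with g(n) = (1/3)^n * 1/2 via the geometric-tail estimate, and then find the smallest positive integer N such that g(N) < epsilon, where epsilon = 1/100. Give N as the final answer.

For m > n >= 1: |a_m - a_n| = sum_{k=n+1}^m (1/3)^k < sum_{k=n+1}^infinity (1/3)^k = (1/3)^(n+1) / (1 - 1/3) = (1/3)^n * (1/3) * (3/2) = (1/3)^n * 1/2.
So g(n) = (1/3)^n / 2. Since g(n) -> 0, (a_n) is Cauchy.
Now solve g(N) < 1/100: (1/3)^N / 2 < 1/100 <=> 3^N > 1 / (2 * 1/100) = 50.
Check powers of 3: 3^3 = 27 <= 50, 3^4 = 81 > 50.
So the smallest such N is 4. Check: g(4) = 1/(2 * 81) = 1/162 < 1/100.

4


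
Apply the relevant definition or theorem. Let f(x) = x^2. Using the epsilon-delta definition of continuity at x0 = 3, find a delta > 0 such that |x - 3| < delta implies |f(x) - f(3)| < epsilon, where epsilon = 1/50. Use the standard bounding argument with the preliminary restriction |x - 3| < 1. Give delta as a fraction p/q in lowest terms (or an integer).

Factor: |x^2 - (3)^2| = |x - 3| * |x + 3|.
Impose |x - 3| < 1 first. Then |x + 3| = |(x - 3) + 2*(3)| <= |x - 3| + 2*|3| < 1 + 6 = 7.
So |x^2 - (3)^2| < delta * 7.
We need delta * 7 <= 1/50, i.e. delta <= 1/50/7 = 1/350.
Since 1/350 < 1, this is tighter than 1; take delta = 1/350.
So delta = 1/350 works.

1/350


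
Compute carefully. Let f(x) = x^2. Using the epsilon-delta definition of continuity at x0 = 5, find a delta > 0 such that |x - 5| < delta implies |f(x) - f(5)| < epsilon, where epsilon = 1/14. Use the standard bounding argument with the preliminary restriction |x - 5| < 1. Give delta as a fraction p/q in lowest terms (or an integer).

Factor: |x^2 - (5)^2| = |x - 5| * |x + 5|.
Impose |x - 5| < 1 first. Then |x + 5| = |(x - 5) + 2*(5)| <= |x - 5| + 2*|5| < 1 + 10 = 11.
So |x^2 - (5)^2| < delta * 11.
We need delta * 11 <= 1/14, i.e. delta <= 1/14/11 = 1/154.
Since 1/154 < 1, this is tighter than 1; take delta = 1/154.
So delta = 1/154 works.

1/154


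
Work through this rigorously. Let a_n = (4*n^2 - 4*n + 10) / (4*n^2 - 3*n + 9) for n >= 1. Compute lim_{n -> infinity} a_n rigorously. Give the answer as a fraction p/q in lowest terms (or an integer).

Divide numerator and denominator by n^2, the highest power:
numerator / n^2 = 4 - 4/n + 10/n^2
denominator / n^2 = 4 - 3/n + 9/n^2
As n -> infinity, all terms of the form c/n^k (k >= 1) tend to 0.
So numerator / n^2 -> 4 and denominator / n^2 -> 4.
Therefore lim a_n = 1.

1


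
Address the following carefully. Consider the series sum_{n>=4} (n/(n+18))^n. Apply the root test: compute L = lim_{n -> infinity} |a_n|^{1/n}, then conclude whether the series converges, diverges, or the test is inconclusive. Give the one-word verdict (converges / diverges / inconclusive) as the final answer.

Let a_n denote the general term. Form |a_n|^(1/n) and simplify:
|a_n|^(1/n) = n/(n + 18)
Take the limit as n -> infinity: L = 1.
Since L = 1, the root test is inconclusive. (In fact a_n = (n/(n+18))^n -> e^(-18) != 0, so the nth-term test shows divergence; but the root test itself gives no conclusion.)

inconclusive


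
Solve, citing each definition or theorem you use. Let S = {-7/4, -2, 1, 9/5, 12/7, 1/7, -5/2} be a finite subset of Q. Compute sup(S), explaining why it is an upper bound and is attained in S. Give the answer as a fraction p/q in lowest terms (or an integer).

S is finite, so sup(S) = max(S).
Sorted decreasing:
9/5, 12/7, 1, 1/7, -7/4, -2, -5/2
The extremum is 9/5.
For every x in S, x <= 9/5. And 9/5 is in S, so it is attained.
Therefore sup(S) = 9/5.

9/5


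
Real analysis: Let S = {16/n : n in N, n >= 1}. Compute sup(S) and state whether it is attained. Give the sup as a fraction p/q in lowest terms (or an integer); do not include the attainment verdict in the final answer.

Analysis:
- Values: 16, 8, 16/3, 4, ... strictly decreasing.
- The maximum is 16 (n=1); sup = 16 (attained).
- The set is bounded below by 0; 16/n -> 0 so 0 is the greatest lower bound.
- 0 is not in the set, so inf = 0 is not attained.
Conclusion: sup(S) = 16, attained in S.

16


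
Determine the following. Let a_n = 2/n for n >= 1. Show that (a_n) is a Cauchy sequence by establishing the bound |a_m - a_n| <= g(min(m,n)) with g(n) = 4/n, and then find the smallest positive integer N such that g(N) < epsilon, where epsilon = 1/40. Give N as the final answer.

For any m, n >= 1, by the triangle inequality:
|a_m - a_n| = |2/m - 2/n| <= 2*1/m + 2*1/n <= 4/min(m,n).
So g(n) = 4/n bounds the Cauchy difference. Since g(n) -> 0, (a_n) is Cauchy.
Now solve g(N) < 1/40: 4/N < 1/40 <=> N > 4 / (1/40) = 160.
The smallest integer strictly greater than 160 is N = 161.
Check: g(161) = 4/161 = 4/161 < 1/40; g(160) = 1/40 >= 1/40. So N = 161.

161


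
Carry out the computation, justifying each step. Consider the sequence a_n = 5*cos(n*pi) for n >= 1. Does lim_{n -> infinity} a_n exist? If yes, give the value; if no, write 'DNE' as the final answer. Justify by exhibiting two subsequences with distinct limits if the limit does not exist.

Examine the behaviour of a_n along subsequences.
cos(n*pi) = (-1)^n, so a_n = 5*(-1)^n. a_{2k} = 5 -> 5. a_{2k+1} = -5 -> -5.
Since these two subsequential limits are 5 and -5, distinct, the full sequence cannot converge (a convergent sequence has all subsequences tending to the same limit). So lim a_n does not exist.

DNE


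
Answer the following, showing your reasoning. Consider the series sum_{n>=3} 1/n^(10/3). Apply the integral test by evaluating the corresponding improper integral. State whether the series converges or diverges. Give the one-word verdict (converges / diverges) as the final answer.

Let f(x) = x^(-10/3). Then f is positive, continuous, and decreasing on [3, infinity), so the integral test applies.
Compute the improper integral int_{3}^infinity f(x) dx:
  antiderivative F(x) = -3/(7*x^(7/3)).
  As x -> infinity, F(x) -> 0 (since p = 10/3 > 1).
  So int = F(infinity) - F(3) = 0 - (-3^(2/3)/63) = 3^(2/3)/63.
  Finite, so by the integral test, the series converges.

converges


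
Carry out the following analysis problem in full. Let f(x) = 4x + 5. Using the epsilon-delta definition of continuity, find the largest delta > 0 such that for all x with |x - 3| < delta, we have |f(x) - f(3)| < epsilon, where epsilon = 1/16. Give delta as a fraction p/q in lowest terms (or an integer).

We compute f(3) = 4*(3) + 5 = 17.
|f(x) - f(3)| = |4x + 5 - (17)| = |4(x - 3)| = 4|x - 3|.
We need 4|x - 3| < 1/16, i.e. |x - 3| < 1/16 / 4 = 1/64.
So any delta <= 1/64 works. Conversely, if delta > 1/64, then x = 3 + 1/64 satisfies |x - 3| = 1/64 < delta but |f(x) - f(3)| = 4 * 1/64 = 1/16, which is not < 1/16; so no larger delta works.
Hence the largest such delta is 1/64.

1/64


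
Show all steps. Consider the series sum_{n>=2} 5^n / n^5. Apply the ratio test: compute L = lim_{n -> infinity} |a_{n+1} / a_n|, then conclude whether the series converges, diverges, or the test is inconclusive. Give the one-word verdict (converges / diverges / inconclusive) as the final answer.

Let a_n denote the general term. Form the ratio a_{n+1}/a_n and simplify:
a_{n+1}/a_n = 5*n^5/(n + 1)^5
Take the limit as n -> infinity: L = 5.
Since L = 5 > 1 (or L = infinity), the ratio test implies the series diverges.

diverges


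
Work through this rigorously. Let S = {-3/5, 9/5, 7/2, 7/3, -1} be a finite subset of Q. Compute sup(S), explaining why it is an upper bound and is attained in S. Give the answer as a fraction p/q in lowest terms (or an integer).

S is finite, so sup(S) = max(S).
Sorted decreasing:
7/2, 7/3, 9/5, -3/5, -1
The extremum is 7/2.
For every x in S, x <= 7/2. And 7/2 is in S, so it is attained.
Therefore sup(S) = 7/2.

7/2


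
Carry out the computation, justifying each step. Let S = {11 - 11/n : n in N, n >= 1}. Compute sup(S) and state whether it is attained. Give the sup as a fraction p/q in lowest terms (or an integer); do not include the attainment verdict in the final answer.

Analysis:
- Values: 0, 11/2, 22/3, 33/4, ... strictly increasing.
- Minimum is 0 (n=1); inf = 0 (attained).
- 11 - 11/n -> 11 from below; sup = 11, not attained.
Conclusion: sup(S) = 11, not attained in S.

11


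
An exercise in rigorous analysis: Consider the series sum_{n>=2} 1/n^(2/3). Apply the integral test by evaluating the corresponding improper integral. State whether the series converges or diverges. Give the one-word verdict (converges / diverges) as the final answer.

Let f(x) = x^(-2/3). Then f is positive, continuous, and decreasing on [2, infinity), so the integral test applies.
Compute the improper integral int_{2}^infinity f(x) dx:
  antiderivative F(x) = 3*x^(1/3).
  As x -> infinity, F(x) -> infinity (since p = 2/3 < 1).
  So the integral diverges. By the integral test, the series diverges.

diverges


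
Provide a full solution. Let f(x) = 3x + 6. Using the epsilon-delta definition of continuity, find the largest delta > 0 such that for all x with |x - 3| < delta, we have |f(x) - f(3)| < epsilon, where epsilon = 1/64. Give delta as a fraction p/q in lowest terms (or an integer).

We compute f(3) = 3*(3) + 6 = 15.
|f(x) - f(3)| = |3x + 6 - (15)| = |3(x - 3)| = 3|x - 3|.
We need 3|x - 3| < 1/64, i.e. |x - 3| < 1/64 / 3 = 1/192.
So any delta <= 1/192 works. Conversely, if delta > 1/192, then x = 3 + 1/192 satisfies |x - 3| = 1/192 < delta but |f(x) - f(3)| = 3 * 1/192 = 1/64, which is not < 1/64; so no larger delta works.
Hence the largest such delta is 1/192.

1/192


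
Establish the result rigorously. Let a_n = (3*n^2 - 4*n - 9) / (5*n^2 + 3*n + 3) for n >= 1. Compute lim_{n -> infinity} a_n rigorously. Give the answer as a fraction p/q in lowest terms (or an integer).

Divide numerator and denominator by n^2, the highest power:
numerator / n^2 = 3 - 4/n - 9/n^2
denominator / n^2 = 5 + 3/n + 3/n^2
As n -> infinity, all terms of the form c/n^k (k >= 1) tend to 0.
So numerator / n^2 -> 3 and denominator / n^2 -> 5.
Therefore lim a_n = 3/5.

3/5


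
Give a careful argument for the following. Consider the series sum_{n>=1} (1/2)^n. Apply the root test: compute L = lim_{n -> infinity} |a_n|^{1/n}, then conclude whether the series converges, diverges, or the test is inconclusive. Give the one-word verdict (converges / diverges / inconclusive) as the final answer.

Let a_n denote the general term. Form |a_n|^(1/n) and simplify:
|a_n|^(1/n) = 1/2
Take the limit as n -> infinity: L = 1/2.
Since L = 1/2 < 1, the root test implies convergence.

converges


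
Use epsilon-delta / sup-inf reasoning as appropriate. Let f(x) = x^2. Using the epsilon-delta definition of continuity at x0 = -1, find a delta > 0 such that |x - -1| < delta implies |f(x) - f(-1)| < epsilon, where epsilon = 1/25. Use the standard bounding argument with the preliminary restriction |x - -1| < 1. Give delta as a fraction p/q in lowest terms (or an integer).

Factor: |x^2 - (-1)^2| = |x - -1| * |x + -1|.
Impose |x - -1| < 1 first. Then |x + -1| = |(x - -1) + 2*(-1)| <= |x - -1| + 2*|-1| < 1 + 2 = 3.
So |x^2 - (-1)^2| < delta * 3.
We need delta * 3 <= 1/25, i.e. delta <= 1/25/3 = 1/75.
Since 1/75 < 1, this is tighter than 1; take delta = 1/75.
So delta = 1/75 works.

1/75


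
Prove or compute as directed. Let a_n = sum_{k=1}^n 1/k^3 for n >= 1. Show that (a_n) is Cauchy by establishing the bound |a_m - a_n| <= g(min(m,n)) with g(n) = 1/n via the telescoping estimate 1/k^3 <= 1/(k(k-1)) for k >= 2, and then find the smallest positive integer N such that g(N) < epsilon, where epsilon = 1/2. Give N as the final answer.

For m > n >= 1: |a_m - a_n| = sum_{k=n+1}^m 1/k^3.
Use 1/k^3 <= 1/(k(k-1)) = 1/(k-1) - 1/k for k >= 2 (which holds since k^3 >= k^2 >= k(k-1) for k >= 2):
sum_{k=n+1}^m 1/k^3 <= sum_{k=n+1}^m (1/(k-1) - 1/k) = 1/n - 1/m <= 1/n.
By symmetry the same bound holds with n,m swapped, so |a_m - a_n| <= 1/min(m,n) = g(min(m,n)). Since g(n) -> 0, (a_n) is Cauchy.
Now solve g(N) < 1/2: 1/N < 1/2 <=> N > 1/(1/2) = 2.
The smallest integer strictly greater than 2 is N = 3.
Check: g(3) = 1/3 < 1/2; g(2) = 1/2 >= 1/2. So N = 3.

3


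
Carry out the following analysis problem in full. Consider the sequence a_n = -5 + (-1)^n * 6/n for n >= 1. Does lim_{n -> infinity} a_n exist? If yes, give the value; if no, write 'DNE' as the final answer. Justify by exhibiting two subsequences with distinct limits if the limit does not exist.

Examine the behaviour of a_n along subsequences.
Even-n subsequence a_{2k} = -5 + 6/(2k) -> -5. Odd-n subsequence a_{2k+1} = -5 - 6/(2k+1) -> -5. Both tend to -5, which suggests the limit is -5; verify directly.
|a_n - (-5)| = |(-1)^n * 6/n| = 6/n for every n >= 1.
Given epsilon > 0, choose a positive integer N > 6/epsilon. Then for all n >= N, |a_n - (-5)| = 6/n <= 6/N < epsilon.
So by the definition of the limit, lim a_n exists and equals -5.

-5


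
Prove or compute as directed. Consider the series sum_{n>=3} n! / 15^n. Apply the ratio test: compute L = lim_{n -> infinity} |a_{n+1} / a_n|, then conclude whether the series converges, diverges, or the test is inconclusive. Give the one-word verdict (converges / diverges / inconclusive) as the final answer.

Let a_n denote the general term. Form the ratio a_{n+1}/a_n and simplify:
a_{n+1}/a_n = n/15 + 1/15
Take the limit as n -> infinity: L = infinity.
Since L = infinity > 1 (or L = infinity), the ratio test implies the series diverges.

diverges


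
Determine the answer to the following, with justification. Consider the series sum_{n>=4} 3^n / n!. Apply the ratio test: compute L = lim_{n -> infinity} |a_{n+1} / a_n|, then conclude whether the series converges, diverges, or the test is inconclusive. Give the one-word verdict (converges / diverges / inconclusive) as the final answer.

Let a_n denote the general term. Form the ratio a_{n+1}/a_n and simplify:
a_{n+1}/a_n = 3/(n + 1)
Take the limit as n -> infinity: L = 0.
Since L = 0 < 1, the ratio test implies the series converges.

converges


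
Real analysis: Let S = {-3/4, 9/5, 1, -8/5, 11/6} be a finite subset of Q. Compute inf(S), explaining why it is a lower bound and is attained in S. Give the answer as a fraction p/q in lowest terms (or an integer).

S is finite, so inf(S) = min(S).
Sorted increasing:
-8/5, -3/4, 1, 9/5, 11/6
The extremum is -8/5.
For every x in S, x >= -8/5. And -8/5 is in S, so it is attained.
Therefore inf(S) = -8/5.

-8/5


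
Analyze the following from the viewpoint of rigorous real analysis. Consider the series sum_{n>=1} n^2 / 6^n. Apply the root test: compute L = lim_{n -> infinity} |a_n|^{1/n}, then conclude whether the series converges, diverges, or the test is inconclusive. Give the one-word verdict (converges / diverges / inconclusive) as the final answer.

Let a_n denote the general term. Form |a_n|^(1/n) and simplify:
|a_n|^(1/n) = n^(2/n)/6
Take the limit as n -> infinity: L = 1/6.
Since L = 1/6 < 1, the root test implies convergence.

converges


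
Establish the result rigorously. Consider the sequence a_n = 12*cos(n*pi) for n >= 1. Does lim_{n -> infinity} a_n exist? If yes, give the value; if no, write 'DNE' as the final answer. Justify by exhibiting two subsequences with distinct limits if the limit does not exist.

Examine the behaviour of a_n along subsequences.
cos(n*pi) = (-1)^n, so a_n = 12*(-1)^n. a_{2k} = 12 -> 12. a_{2k+1} = -12 -> -12.
Since these two subsequential limits are 12 and -12, distinct, the full sequence cannot converge (a convergent sequence has all subsequences tending to the same limit). So lim a_n does not exist.

DNE


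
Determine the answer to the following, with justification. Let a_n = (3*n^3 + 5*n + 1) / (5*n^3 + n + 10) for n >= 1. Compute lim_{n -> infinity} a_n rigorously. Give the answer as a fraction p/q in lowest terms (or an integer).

Divide numerator and denominator by n^3, the highest power:
numerator / n^3 = 3 + 5/n^2 + n^(-3)
denominator / n^3 = 5 + n^(-2) + 10/n^3
As n -> infinity, all terms of the form c/n^k (k >= 1) tend to 0.
So numerator / n^3 -> 3 and denominator / n^3 -> 5.
Therefore lim a_n = 3/5.

3/5


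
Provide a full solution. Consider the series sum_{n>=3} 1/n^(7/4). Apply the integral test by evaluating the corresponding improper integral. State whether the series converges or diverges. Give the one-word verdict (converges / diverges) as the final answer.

Let f(x) = x^(-7/4). Then f is positive, continuous, and decreasing on [3, infinity), so the integral test applies.
Compute the improper integral int_{3}^infinity f(x) dx:
  antiderivative F(x) = -4/(3*x^(3/4)).
  As x -> infinity, F(x) -> 0 (since p = 7/4 > 1).
  So int = F(infinity) - F(3) = 0 - (-4*3^(1/4)/9) = 4*3^(1/4)/9.
  Finite, so by the integral test, the series converges.

converges
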